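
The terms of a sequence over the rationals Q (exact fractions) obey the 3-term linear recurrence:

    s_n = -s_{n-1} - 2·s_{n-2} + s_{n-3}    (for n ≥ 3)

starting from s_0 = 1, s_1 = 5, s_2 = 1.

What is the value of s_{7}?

41

s_3 = -1·1 + -2·5 + 1·1 = -10
s_4 = -1·-10 + -2·1 + 1·5 = 13
s_5 = -1·13 + -2·-10 + 1·1 = 8
s_6 = -1·8 + -2·13 + 1·-10 = -44
s_7 = -1·-44 + -2·8 + 1·13 = 41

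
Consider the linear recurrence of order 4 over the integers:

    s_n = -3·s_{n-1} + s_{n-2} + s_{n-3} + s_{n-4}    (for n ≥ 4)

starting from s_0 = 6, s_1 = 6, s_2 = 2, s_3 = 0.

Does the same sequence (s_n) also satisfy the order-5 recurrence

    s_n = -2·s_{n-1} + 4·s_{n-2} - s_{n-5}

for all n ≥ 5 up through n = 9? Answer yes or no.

yes

Terms s_0..s_9: 6, 6, 2, 0, 14, -34, 118, -374, 1220, -3950
n=5: candidate gives -34, actual s_5 = -34 ✓
n=6: candidate gives 118, actual s_6 = 118 ✓
n=7: candidate gives -374, actual s_7 = -374 ✓
n=8: candidate gives 1220, actual s_8 = 1220 ✓
n=9: candidate gives -3950, actual s_9 = -3950 ✓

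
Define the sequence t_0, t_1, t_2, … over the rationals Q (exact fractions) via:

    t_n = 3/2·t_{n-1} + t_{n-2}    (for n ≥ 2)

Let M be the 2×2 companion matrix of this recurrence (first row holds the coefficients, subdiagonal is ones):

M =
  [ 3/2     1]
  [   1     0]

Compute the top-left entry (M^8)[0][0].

52429/256

(M^8)[0][0] is the top entry after applying M 8 times to the unit state (1, 0). Equivalently it is h_{9} for the auxiliary sequence (h_n) obeying the same recurrence with h_1 = 1 and h_i = 0 for 0 ≤ i < 1:
h_2 = 3/2·1 + 1·0 = 3/2
h_3 = 3/2·3/2 + 1·1 = 13/4
h_4 = 3/2·13/4 + 1·3/2 = 51/8
h_5 = 3/2·51/8 + 1·13/4 = 205/16
h_6 = 3/2·205/16 + 1·51/8 = 819/32
h_7 = 3/2·819/32 + 1·205/16 = 3277/64
h_8 = 3/2·3277/64 + 1·819/32 = 13107/128
h_9 = 3/2·13107/128 + 1·3277/64 = 52429/256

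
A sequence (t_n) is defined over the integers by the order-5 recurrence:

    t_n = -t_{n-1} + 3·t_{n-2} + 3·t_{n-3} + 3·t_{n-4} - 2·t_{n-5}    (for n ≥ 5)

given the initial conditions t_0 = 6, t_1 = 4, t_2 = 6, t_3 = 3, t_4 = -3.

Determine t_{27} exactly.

t_5 = -1·-3 + 3·3 + 3·6 + 3·4 + -2·6 = 30
t_6 = -1·30 + 3·-3 + 3·3 + 3·6 + -2·4 = -20
t_7 = -1·-20 + 3·30 + 3·-3 + 3·3 + -2·6 = 98
t_8 = -1·98 + 3·-20 + 3·30 + 3·-3 + -2·3 = -83
t_9 = -1·-83 + 3·98 + 3·-20 + 3·30 + -2·-3 = 413
t_10 = -1·413 + 3·-83 + 3·98 + 3·-20 + -2·30 = -488
t_11 = -1·-488 + 3·413 + 3·-83 + 3·98 + -2·-20 = 1812
t_12 = -1·1812 + 3·-488 + 3·413 + 3·-83 + -2·98 = -2482
t_13 = -1·-2482 + 3·1812 + 3·-488 + 3·413 + -2·-83 = 7859
t_14 = -1·7859 + 3·-2482 + 3·1812 + 3·-488 + -2·413 = -12159
t_15 = -1·-12159 + 3·7859 + 3·-2482 + 3·1812 + -2·-488 = 34702
t_16 = -1·34702 + 3·-12159 + 3·7859 + 3·-2482 + -2·1812 = -58672
t_17 = -1·-58672 + 3·34702 + 3·-12159 + 3·7859 + -2·-2482 = 154842
t_18 = -1·154842 + 3·-58672 + 3·34702 + 3·-12159 + -2·7859 = -278947
t_19 = -1·-278947 + 3·154842 + 3·-58672 + 3·34702 + -2·-12159 = 695881
t_20 = -1·695881 + 3·-278947 + 3·154842 + 3·-58672 + -2·34702 = -1313616
t_21 = -1·-1313616 + 3·695881 + 3·-278947 + 3·154842 + -2·-58672 = 3146288
t_22 = -1·3146288 + 3·-1313616 + 3·695881 + 3·-278947 + -2·154842 = -6146018
t_23 = -1·-6146018 + 3·3146288 + 3·-1313616 + 3·695881 + -2·-278947 = 14289571
t_24 = -1·14289571 + 3·-6146018 + 3·3146288 + 3·-1313616 + -2·695881 = -28621371
t_25 = -1·-28621371 + 3·14289571 + 3·-6146018 + 3·3146288 + -2·-1313616 = 65118126
t_26 = -1·65118126 + 3·-28621371 + 3·14289571 + 3·-6146018 + -2·3146288 = -132844156
t_27 = -1·-132844156 + 3·65118126 + 3·-28621371 + 3·14289571 + -2·-6146018 = 297495170

297495170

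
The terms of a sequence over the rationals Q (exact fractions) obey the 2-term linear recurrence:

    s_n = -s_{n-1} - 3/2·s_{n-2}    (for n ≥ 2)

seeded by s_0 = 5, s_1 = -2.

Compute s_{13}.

s_2 = -1·-2 + -3/2·5 = -11/2
s_3 = -1·-11/2 + -3/2·-2 = 17/2
s_4 = -1·17/2 + -3/2·-11/2 = -1/4
s_5 = -1·-1/4 + -3/2·17/2 = -25/2
s_6 = -1·-25/2 + -3/2·-1/4 = 103/8
s_7 = -1·103/8 + -3/2·-25/2 = 47/8
s_8 = -1·47/8 + -3/2·103/8 = -403/16
s_9 = -1·-403/16 + -3/2·47/8 = 131/8
s_10 = -1·131/8 + -3/2·-403/16 = 685/32
s_11 = -1·685/32 + -3/2·131/8 = -1471/32
s_12 = -1·-1471/32 + -3/2·685/32 = 887/64
s_13 = -1·887/64 + -3/2·-1471/32 = 1763/32

1763/32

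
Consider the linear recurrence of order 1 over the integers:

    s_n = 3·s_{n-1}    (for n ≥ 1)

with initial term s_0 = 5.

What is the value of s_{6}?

s_1 = 3·5 = 15
s_2 = 3·15 = 45
s_3 = 3·45 = 135
s_4 = 3·135 = 405
s_5 = 3·405 = 1215
s_6 = 3·1215 = 3645

3645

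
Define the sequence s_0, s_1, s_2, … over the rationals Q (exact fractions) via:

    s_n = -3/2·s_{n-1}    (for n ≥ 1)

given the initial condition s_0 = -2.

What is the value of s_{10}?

-59049/512

s_1 = -3/2·-2 = 3
s_2 = -3/2·3 = -9/2
s_3 = -3/2·-9/2 = 27/4
s_4 = -3/2·27/4 = -81/8
s_5 = -3/2·-81/8 = 243/16
s_6 = -3/2·243/16 = -729/32
s_7 = -3/2·-729/32 = 2187/64
s_8 = -3/2·2187/64 = -6561/128
s_9 = -3/2·-6561/128 = 19683/256
s_10 = -3/2·19683/256 = -59049/512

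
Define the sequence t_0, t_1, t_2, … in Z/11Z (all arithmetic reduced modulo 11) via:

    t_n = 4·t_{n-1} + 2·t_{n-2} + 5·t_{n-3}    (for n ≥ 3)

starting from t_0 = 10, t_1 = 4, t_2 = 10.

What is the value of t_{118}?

5

t_3 = 4·10 + 2·4 + 5·10 = 10
t_4 = 4·10 + 2·10 + 5·4 = 3
t_5 = 4·3 + 2·10 + 5·10 = 5
t_6 = 4·5 + 2·3 + 5·10 = 10
t_7 = 4·10 + 2·5 + 5·3 = 10
t_8 = 4·10 + 2·10 + 5·5 = 8
t_9 = 4·8 + 2·10 + 5·10 = 3
t_10 = 4·3 + 2·8 + 5·10 = 1
t_11 = 4·1 + 2·3 + 5·8 = 6
t_12 = 4·6 + 2·1 + 5·3 = 8
t_13 = 4·8 + 2·6 + 5·1 = 5
t_14 = 4·5 + 2·8 + 5·6 = 0
t_15 = 4·0 + 2·5 + 5·8 = 6
t_16 = 4·6 + 2·0 + 5·5 = 5
t_17 = 4·5 + 2·6 + 5·0 = 10
t_18 = 4·10 + 2·5 + 5·6 = 3
t_19 = 4·3 + 2·10 + 5·5 = 2
t_20 = 4·2 + 2·3 + 5·10 = 9
t_21 = 4·9 + 2·2 + 5·3 = 0
t_22 = 4·0 + 2·9 + 5·2 = 6
t_23 = 4·6 + 2·0 + 5·9 = 3
t_24 = 4·3 + 2·6 + 5·0 = 2
t_25 = 4·2 + 2·3 + 5·6 = 0
t_26 = 4·0 + 2·2 + 5·3 = 8
t_27 = 4·8 + 2·0 + 5·2 = 9
t_28 = 4·9 + 2·8 + 5·0 = 8
t_29 = 4·8 + 2·9 + 5·8 = 2
t_30 = 4·2 + 2·8 + 5·9 = 3
t_31 = 4·3 + 2·2 + 5·8 = 1
t_32 = 4·1 + 2·3 + 5·2 = 9
t_33 = 4·9 + 2·1 + 5·3 = 9
t_34 = 4·9 + 2·9 + 5·1 = 4
t_35 = 4·4 + 2·9 + 5·9 = 2
t_36 = 4·2 + 2·4 + 5·9 = 6
t_37 = 4·6 + 2·2 + 5·4 = 4
t_38 = 4·4 + 2·6 + 5·2 = 5
t_39 = 4·5 + 2·4 + 5·6 = 3
t_40 = 4·3 + 2·5 + 5·4 = 9
t_41 = 4·9 + 2·3 + 5·5 = 1
t_42 = 4·1 + 2·9 + 5·3 = 4
t_43 = 4·4 + 2·1 + 5·9 = 8
t_44 = 4·8 + 2·4 + 5·1 = 1
t_45 = 4·1 + 2·8 + 5·4 = 7
t_46 = 4·7 + 2·1 + 5·8 = 4
t_47 = 4·4 + 2·7 + 5·1 = 2
t_48 = 4·2 + 2·4 + 5·7 = 7
t_49 = 4·7 + 2·2 + 5·4 = 8
t_50 = 4·8 + 2·7 + 5·2 = 1
t_51 = 4·1 + 2·8 + 5·7 = 0
t_52 = 4·0 + 2·1 + 5·8 = 9
t_53 = 4·9 + 2·0 + 5·1 = 8
t_54 = 4·8 + 2·9 + 5·0 = 6
t_55 = 4·6 + 2·8 + 5·9 = 8
t_56 = 4·8 + 2·6 + 5·8 = 7
t_57 = 4·7 + 2·8 + 5·6 = 8
t_58 = 4·8 + 2·7 + 5·8 = 9
t_59 = 4·9 + 2·8 + 5·7 = 10
t_60 = 4·10 + 2·9 + 5·8 = 10
t_61 = 4·10 + 2·10 + 5·9 = 6
t_62 = 4·6 + 2·10 + 5·10 = 6
t_63 = 4·6 + 2·6 + 5·10 = 9
t_64 = 4·9 + 2·6 + 5·6 = 1
t_65 = 4·1 + 2·9 + 5·6 = 8
t_66 = 4·8 + 2·1 + 5·9 = 2
t_67 = 4·2 + 2·8 + 5·1 = 7
t_68 = 4·7 + 2·2 + 5·8 = 6
t_69 = 4·6 + 2·7 + 5·2 = 4
t_70 = 4·4 + 2·6 + 5·7 = 8
t_71 = 4·8 + 2·4 + 5·6 = 4
t_72 = 4·4 + 2·8 + 5·4 = 8
t_73 = 4·8 + 2·4 + 5·8 = 3
t_74 = 4·3 + 2·8 + 5·4 = 4
t_75 = 4·4 + 2·3 + 5·8 = 7
t_76 = 4·7 + 2·4 + 5·3 = 7
t_77 = 4·7 + 2·7 + 5·4 = 7
t_78 = 4·7 + 2·7 + 5·7 = 0
t_79 = 4·0 + 2·7 + 5·7 = 5
t_80 = 4·5 + 2·0 + 5·7 = 0
t_81 = 4·0 + 2·5 + 5·0 = 10
t_82 = 4·10 + 2·0 + 5·5 = 10
t_83 = 4·10 + 2·10 + 5·0 = 5
t_84 = 4·5 + 2·10 + 5·10 = 2
t_85 = 4·2 + 2·5 + 5·10 = 2
t_86 = 4·2 + 2·2 + 5·5 = 4
t_87 = 4·4 + 2·2 + 5·2 = 8
t_88 = 4·8 + 2·4 + 5·2 = 6
t_89 = 4·6 + 2·8 + 5·4 = 5
t_90 = 4·5 + 2·6 + 5·8 = 6
t_91 = 4·6 + 2·5 + 5·6 = 9
t_92 = 4·9 + 2·6 + 5·5 = 7
t_93 = 4·7 + 2·9 + 5·6 = 10
t_94 = 4·10 + 2·7 + 5·9 = 0
t_95 = 4·0 + 2·10 + 5·7 = 0
t_96 = 4·0 + 2·0 + 5·10 = 6
t_97 = 4·6 + 2·0 + 5·0 = 2
t_98 = 4·2 + 2·6 + 5·0 = 9
t_99 = 4·9 + 2·2 + 5·6 = 4
t_100 = 4·4 + 2·9 + 5·2 = 0
t_101 = 4·0 + 2·4 + 5·9 = 9
t_102 = 4·9 + 2·0 + 5·4 = 1
t_103 = 4·1 + 2·9 + 5·0 = 0
t_104 = 4·0 + 2·1 + 5·9 = 3
t_105 = 4·3 + 2·0 + 5·1 = 6
t_106 = 4·6 + 2·3 + 5·0 = 8
t_107 = 4·8 + 2·6 + 5·3 = 4
t_108 = 4·4 + 2·8 + 5·6 = 7
t_109 = 4·7 + 2·4 + 5·8 = 10
t_110 = 4·10 + 2·7 + 5·4 = 8
t_111 = 4·8 + 2·10 + 5·7 = 10
t_112 = 4·10 + 2·8 + 5·10 = 7
t_113 = 4·7 + 2·10 + 5·8 = 0
t_114 = 4·0 + 2·7 + 5·10 = 9
t_115 = 4·9 + 2·0 + 5·7 = 5
t_116 = 4·5 + 2·9 + 5·0 = 5
t_117 = 4·5 + 2·5 + 5·9 = 9
t_118 = 4·9 + 2·5 + 5·5 = 5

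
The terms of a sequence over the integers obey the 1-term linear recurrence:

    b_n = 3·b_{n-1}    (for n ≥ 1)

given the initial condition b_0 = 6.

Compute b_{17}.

774840978

b_1 = 3·6 = 18
b_2 = 3·18 = 54
b_3 = 3·54 = 162
b_4 = 3·162 = 486
b_5 = 3·486 = 1458
b_6 = 3·1458 = 4374
b_7 = 3·4374 = 13122
b_8 = 3·13122 = 39366
b_9 = 3·39366 = 118098
b_10 = 3·118098 = 354294
b_11 = 3·354294 = 1062882
b_12 = 3·1062882 = 3188646
b_13 = 3·3188646 = 9565938
b_14 = 3·9565938 = 28697814
b_15 = 3·28697814 = 86093442
b_16 = 3·86093442 = 258280326
b_17 = 3·258280326 = 774840978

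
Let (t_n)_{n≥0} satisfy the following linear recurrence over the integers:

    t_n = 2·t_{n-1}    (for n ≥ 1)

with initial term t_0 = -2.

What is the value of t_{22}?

t_1 = 2·-2 = -4
t_2 = 2·-4 = -8
t_3 = 2·-8 = -16
t_4 = 2·-16 = -32
t_5 = 2·-32 = -64
t_6 = 2·-64 = -128
t_7 = 2·-128 = -256
t_8 = 2·-256 = -512
t_9 = 2·-512 = -1024
t_10 = 2·-1024 = -2048
t_11 = 2·-2048 = -4096
t_12 = 2·-4096 = -8192
t_13 = 2·-8192 = -16384
t_14 = 2·-16384 = -32768
t_15 = 2·-32768 = -65536
t_16 = 2·-65536 = -131072
t_17 = 2·-131072 = -262144
t_18 = 2·-262144 = -524288
t_19 = 2·-524288 = -1048576
t_20 = 2·-1048576 = -2097152
t_21 = 2·-2097152 = -4194304
t_22 = 2·-4194304 = -8388608

-8388608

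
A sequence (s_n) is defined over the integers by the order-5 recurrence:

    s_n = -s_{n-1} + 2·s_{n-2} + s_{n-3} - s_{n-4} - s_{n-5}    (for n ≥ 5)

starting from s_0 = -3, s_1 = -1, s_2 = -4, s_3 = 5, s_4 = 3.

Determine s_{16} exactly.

115

s_5 = -1·3 + 2·5 + 1·-4 + -1·-1 + -1·-3 = 7
s_6 = -1·7 + 2·3 + 1·5 + -1·-4 + -1·-1 = 9
s_7 = -1·9 + 2·7 + 1·3 + -1·5 + -1·-4 = 7
s_8 = -1·7 + 2·9 + 1·7 + -1·3 + -1·5 = 10
s_9 = -1·10 + 2·7 + 1·9 + -1·7 + -1·3 = 3
s_10 = -1·3 + 2·10 + 1·7 + -1·9 + -1·7 = 8
s_11 = -1·8 + 2·3 + 1·10 + -1·7 + -1·9 = -8
s_12 = -1·-8 + 2·8 + 1·3 + -1·10 + -1·7 = 10
s_13 = -1·10 + 2·-8 + 1·8 + -1·3 + -1·10 = -31
s_14 = -1·-31 + 2·10 + 1·-8 + -1·8 + -1·3 = 32
s_15 = -1·32 + 2·-31 + 1·10 + -1·-8 + -1·8 = -84
s_16 = -1·-84 + 2·32 + 1·-31 + -1·10 + -1·-8 = 115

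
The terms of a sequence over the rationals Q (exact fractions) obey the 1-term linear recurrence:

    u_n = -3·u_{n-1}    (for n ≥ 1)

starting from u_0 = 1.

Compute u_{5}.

-243

u_1 = -3·1 = -3
u_2 = -3·-3 = 9
u_3 = -3·9 = -27
u_4 = -3·-27 = 81
u_5 = -3·81 = -243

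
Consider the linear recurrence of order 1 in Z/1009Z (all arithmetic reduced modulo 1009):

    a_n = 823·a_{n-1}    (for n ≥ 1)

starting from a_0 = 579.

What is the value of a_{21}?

946

a_1 = 823·579 = 269
a_2 = 823·269 = 416
a_3 = 823·416 = 317
a_4 = 823·317 = 569
a_5 = 823·569 = 111
a_6 = 823·111 = 543
a_7 = 823·543 = 911
a_8 = 823·911 = 66
a_9 = 823·66 = 841
a_10 = 823·841 = 978
a_11 = 823·978 = 721
a_12 = 823·721 = 91
a_13 = 823·91 = 227
a_14 = 823·227 = 156
a_15 = 823·156 = 245
a_16 = 823·245 = 844
a_17 = 823·844 = 420
a_18 = 823·420 = 582
a_19 = 823·582 = 720
a_20 = 823·720 = 277
a_21 = 823·277 = 946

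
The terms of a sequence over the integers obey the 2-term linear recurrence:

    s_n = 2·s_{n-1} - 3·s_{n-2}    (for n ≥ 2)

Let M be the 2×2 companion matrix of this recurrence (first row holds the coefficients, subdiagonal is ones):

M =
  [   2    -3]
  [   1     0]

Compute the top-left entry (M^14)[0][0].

(M^14)[0][0] is the top entry after applying M 14 times to the unit state (1, 0). Equivalently it is h_{15} for the auxiliary sequence (h_n) obeying the same recurrence with h_1 = 1 and h_i = 0 for 0 ≤ i < 1:
h_2 = 2·1 + -3·0 = 2
h_3 = 2·2 + -3·1 = 1
h_4 = 2·1 + -3·2 = -4
h_5 = 2·-4 + -3·1 = -11
h_6 = 2·-11 + -3·-4 = -10
h_7 = 2·-10 + -3·-11 = 13
h_8 = 2·13 + -3·-10 = 56
h_9 = 2·56 + -3·13 = 73
h_10 = 2·73 + -3·56 = -22
h_11 = 2·-22 + -3·73 = -263
h_12 = 2·-263 + -3·-22 = -460
h_13 = 2·-460 + -3·-263 = -131
h_14 = 2·-131 + -3·-460 = 1118
h_15 = 2·1118 + -3·-131 = 2629

2629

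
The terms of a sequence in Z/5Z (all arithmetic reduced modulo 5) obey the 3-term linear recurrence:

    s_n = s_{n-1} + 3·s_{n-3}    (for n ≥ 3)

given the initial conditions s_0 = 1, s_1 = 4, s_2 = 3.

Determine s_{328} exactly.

0

s_3 = 1·3 + 0·4 + 3·1 = 1
s_4 = 1·1 + 0·3 + 3·4 = 3
s_5 = 1·3 + 0·1 + 3·3 = 2
s_6 = 1·2 + 0·3 + 3·1 = 0
s_7 = 1·0 + 0·2 + 3·3 = 4
s_8 = 1·4 + 0·0 + 3·2 = 0
s_9 = 1·0 + 0·4 + 3·0 = 0
s_10 = 1·0 + 0·0 + 3·4 = 2
s_11 = 1·2 + 0·0 + 3·0 = 2
s_12 = 1·2 + 0·2 + 3·0 = 2
s_13 = 1·2 + 0·2 + 3·2 = 3
s_14 = 1·3 + 0·2 + 3·2 = 4
s_15 = 1·4 + 0·3 + 3·2 = 0
s_16 = 1·0 + 0·4 + 3·3 = 4
s_17 = 1·4 + 0·0 + 3·4 = 1
s_18 = 1·1 + 0·4 + 3·0 = 1
s_19 = 1·1 + 0·1 + 3·4 = 3
s_20 = 1·3 + 0·1 + 3·1 = 1
s_21 = 1·1 + 0·3 + 3·1 = 4
s_22 = 1·4 + 0·1 + 3·3 = 3
(s_20, s_21, s_22) = (1, 4, 3) = (s_0, s_1, s_2), so the sequence has period 20.
328 ≡ 8 (mod 20), hence s_328 = s_8 = 0.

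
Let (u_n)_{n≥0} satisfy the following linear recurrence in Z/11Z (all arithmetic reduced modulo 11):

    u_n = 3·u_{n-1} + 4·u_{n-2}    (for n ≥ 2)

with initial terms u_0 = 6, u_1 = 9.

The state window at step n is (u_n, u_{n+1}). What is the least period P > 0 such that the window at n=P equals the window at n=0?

n=0: window = (6, 9)
n=1: window = (9, 7)
n=2: window = (7, 2)
n=3: window = (2, 1)
n=4: window = (1, 0)
n=5: window = (0, 4)
n=6: window = (4, 1)
n=7: window = (1, 8)
n=8: window = (8, 6)
n=9: window = (6, 6)
n=10: window = (6, 9)
window at n=10 equals window at n=0 → period = 10

10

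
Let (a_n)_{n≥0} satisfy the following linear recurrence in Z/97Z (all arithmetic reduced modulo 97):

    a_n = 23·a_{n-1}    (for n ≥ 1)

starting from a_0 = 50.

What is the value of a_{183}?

a_1 = 23·50 = 83
a_2 = 23·83 = 66
a_3 = 23·66 = 63
a_4 = 23·63 = 91
a_5 = 23·91 = 56
a_6 = 23·56 = 27
a_7 = 23·27 = 39
a_8 = 23·39 = 24
a_9 = 23·24 = 67
a_10 = 23·67 = 86
a_11 = 23·86 = 38
a_12 = 23·38 = 1
a_13 = 23·1 = 23
a_14 = 23·23 = 44
a_15 = 23·44 = 42
a_16 = 23·42 = 93
a_17 = 23·93 = 5
a_18 = 23·5 = 18
a_19 = 23·18 = 26
a_20 = 23·26 = 16
a_21 = 23·16 = 77
a_22 = 23·77 = 25
a_23 = 23·25 = 90
a_24 = 23·90 = 33
a_25 = 23·33 = 80
a_26 = 23·80 = 94
a_27 = 23·94 = 28
a_28 = 23·28 = 62
a_29 = 23·62 = 68
a_30 = 23·68 = 12
a_31 = 23·12 = 82
a_32 = 23·82 = 43
a_33 = 23·43 = 19
a_34 = 23·19 = 49
a_35 = 23·49 = 60
a_36 = 23·60 = 22
a_37 = 23·22 = 21
a_38 = 23·21 = 95
a_39 = 23·95 = 51
a_40 = 23·51 = 9
a_41 = 23·9 = 13
a_42 = 23·13 = 8
a_43 = 23·8 = 87
a_44 = 23·87 = 61
a_45 = 23·61 = 45
a_46 = 23·45 = 65
a_47 = 23·65 = 40
a_48 = 23·40 = 47
a_49 = 23·47 = 14
a_50 = 23·14 = 31
a_51 = 23·31 = 34
a_52 = 23·34 = 6
a_53 = 23·6 = 41
a_54 = 23·41 = 70
a_55 = 23·70 = 58
a_56 = 23·58 = 73
a_57 = 23·73 = 30
a_58 = 23·30 = 11
a_59 = 23·11 = 59
a_60 = 23·59 = 96
a_61 = 23·96 = 74
a_62 = 23·74 = 53
a_63 = 23·53 = 55
a_64 = 23·55 = 4
a_65 = 23·4 = 92
a_66 = 23·92 = 79
a_67 = 23·79 = 71
a_68 = 23·71 = 81
a_69 = 23·81 = 20
a_70 = 23·20 = 72
a_71 = 23·72 = 7
a_72 = 23·7 = 64
a_73 = 23·64 = 17
a_74 = 23·17 = 3
a_75 = 23·3 = 69
a_76 = 23·69 = 35
a_77 = 23·35 = 29
a_78 = 23·29 = 85
a_79 = 23·85 = 15
a_80 = 23·15 = 54
a_81 = 23·54 = 78
a_82 = 23·78 = 48
a_83 = 23·48 = 37
a_84 = 23·37 = 75
a_85 = 23·75 = 76
a_86 = 23·76 = 2
a_87 = 23·2 = 46
a_88 = 23·46 = 88
a_89 = 23·88 = 84
a_90 = 23·84 = 89
a_91 = 23·89 = 10
a_92 = 23·10 = 36
a_93 = 23·36 = 52
a_94 = 23·52 = 32
a_95 = 23·32 = 57
a_96 = 23·57 = 50
a_97 = 23·50 = 83
a_98 = 23·83 = 66
a_99 = 23·66 = 63
a_100 = 23·63 = 91
a_101 = 23·91 = 56
a_102 = 23·56 = 27
a_103 = 23·27 = 39
a_104 = 23·39 = 24
a_105 = 23·24 = 67
a_106 = 23·67 = 86
a_107 = 23·86 = 38
a_108 = 23·38 = 1
a_109 = 23·1 = 23
a_110 = 23·23 = 44
a_111 = 23·44 = 42
a_112 = 23·42 = 93
a_113 = 23·93 = 5
a_114 = 23·5 = 18
a_115 = 23·18 = 26
a_116 = 23·26 = 16
a_117 = 23·16 = 77
a_118 = 23·77 = 25
a_119 = 23·25 = 90
a_120 = 23·90 = 33
a_121 = 23·33 = 80
a_122 = 23·80 = 94
a_123 = 23·94 = 28
a_124 = 23·28 = 62
a_125 = 23·62 = 68
a_126 = 23·68 = 12
a_127 = 23·12 = 82
a_128 = 23·82 = 43
a_129 = 23·43 = 19
a_130 = 23·19 = 49
a_131 = 23·49 = 60
a_132 = 23·60 = 22
a_133 = 23·22 = 21
a_134 = 23·21 = 95
a_135 = 23·95 = 51
a_136 = 23·51 = 9
a_137 = 23·9 = 13
a_138 = 23·13 = 8
a_139 = 23·8 = 87
a_140 = 23·87 = 61
a_141 = 23·61 = 45
a_142 = 23·45 = 65
a_143 = 23·65 = 40
a_144 = 23·40 = 47
a_145 = 23·47 = 14
a_146 = 23·14 = 31
a_147 = 23·31 = 34
a_148 = 23·34 = 6
a_149 = 23·6 = 41
a_150 = 23·41 = 70
a_151 = 23·70 = 58
a_152 = 23·58 = 73
a_153 = 23·73 = 30
a_154 = 23·30 = 11
a_155 = 23·11 = 59
a_156 = 23·59 = 96
a_157 = 23·96 = 74
a_158 = 23·74 = 53
a_159 = 23·53 = 55
a_160 = 23·55 = 4
a_161 = 23·4 = 92
a_162 = 23·92 = 79
a_163 = 23·79 = 71
a_164 = 23·71 = 81
a_165 = 23·81 = 20
a_166 = 23·20 = 72
a_167 = 23·72 = 7
a_168 = 23·7 = 64
a_169 = 23·64 = 17
a_170 = 23·17 = 3
a_171 = 23·3 = 69
a_172 = 23·69 = 35
a_173 = 23·35 = 29
a_174 = 23·29 = 85
a_175 = 23·85 = 15
a_176 = 23·15 = 54
a_177 = 23·54 = 78
a_178 = 23·78 = 48
a_179 = 23·48 = 37
a_180 = 23·37 = 75
a_181 = 23·75 = 76
a_182 = 23·76 = 2
a_183 = 23·2 = 46

46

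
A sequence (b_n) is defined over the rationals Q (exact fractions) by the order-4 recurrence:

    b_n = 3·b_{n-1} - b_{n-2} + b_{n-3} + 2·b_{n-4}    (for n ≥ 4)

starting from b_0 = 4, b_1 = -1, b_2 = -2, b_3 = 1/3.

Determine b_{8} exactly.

b_4 = 3·1/3 + -1·-2 + 1·-1 + 2·4 = 10
b_5 = 3·10 + -1·1/3 + 1·-2 + 2·-1 = 77/3
b_6 = 3·77/3 + -1·10 + 1·1/3 + 2·-2 = 190/3
b_7 = 3·190/3 + -1·77/3 + 1·10 + 2·1/3 = 175
b_8 = 3·175 + -1·190/3 + 1·77/3 + 2·10 = 1522/3

1522/3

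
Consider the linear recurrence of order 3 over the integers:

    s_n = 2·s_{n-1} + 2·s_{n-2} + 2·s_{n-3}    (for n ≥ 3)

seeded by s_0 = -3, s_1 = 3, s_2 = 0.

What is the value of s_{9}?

912

s_3 = 2·0 + 2·3 + 2·-3 = 0
s_4 = 2·0 + 2·0 + 2·3 = 6
s_5 = 2·6 + 2·0 + 2·0 = 12
s_6 = 2·12 + 2·6 + 2·0 = 36
s_7 = 2·36 + 2·12 + 2·6 = 108
s_8 = 2·108 + 2·36 + 2·12 = 312
s_9 = 2·312 + 2·108 + 2·36 = 912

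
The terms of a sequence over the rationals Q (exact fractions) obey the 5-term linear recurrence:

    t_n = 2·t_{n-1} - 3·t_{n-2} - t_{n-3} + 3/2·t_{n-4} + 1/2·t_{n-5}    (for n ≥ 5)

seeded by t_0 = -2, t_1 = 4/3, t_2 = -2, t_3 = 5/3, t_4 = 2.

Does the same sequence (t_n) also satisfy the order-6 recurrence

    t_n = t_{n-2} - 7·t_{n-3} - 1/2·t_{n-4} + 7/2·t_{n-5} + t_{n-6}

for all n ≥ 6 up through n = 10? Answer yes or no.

yes

Terms t_0..t_10: -2, 4/3, -2, 5/3, 2, 2, -6, -37/2, -103/6, 187/6, 373/3
n=6: candidate gives -6, actual t_6 = -6 ✓
n=7: candidate gives -37/2, actual t_7 = -37/2 ✓
n=8: candidate gives -103/6, actual t_8 = -103/6 ✓
n=9: candidate gives 187/6, actual t_9 = 187/6 ✓
n=10: candidate gives 373/3, actual t_10 = 373/3 ✓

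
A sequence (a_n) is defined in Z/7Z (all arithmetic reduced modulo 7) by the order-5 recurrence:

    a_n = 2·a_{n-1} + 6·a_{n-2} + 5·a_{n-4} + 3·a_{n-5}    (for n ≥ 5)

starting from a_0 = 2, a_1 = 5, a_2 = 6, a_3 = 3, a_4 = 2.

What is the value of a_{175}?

a_5 = 2·2 + 6·3 + 0·6 + 5·5 + 3·2 = 4
a_6 = 2·4 + 6·2 + 0·3 + 5·6 + 3·5 = 2
a_7 = 2·2 + 6·4 + 0·2 + 5·3 + 3·6 = 5
a_8 = 2·5 + 6·2 + 0·4 + 5·2 + 3·3 = 6
a_9 = 2·6 + 6·5 + 0·2 + 5·4 + 3·2 = 5
a_10 = 2·5 + 6·6 + 0·5 + 5·2 + 3·4 = 5
a_11 = 2·5 + 6·5 + 0·6 + 5·5 + 3·2 = 1
a_12 = 2·1 + 6·5 + 0·5 + 5·6 + 3·5 = 0
a_13 = 2·0 + 6·1 + 0·5 + 5·5 + 3·6 = 0
a_14 = 2·0 + 6·0 + 0·1 + 5·5 + 3·5 = 5
a_15 = 2·5 + 6·0 + 0·0 + 5·1 + 3·5 = 2
a_16 = 2·2 + 6·5 + 0·0 + 5·0 + 3·1 = 2
a_17 = 2·2 + 6·2 + 0·5 + 5·0 + 3·0 = 2
a_18 = 2·2 + 6·2 + 0·2 + 5·5 + 3·0 = 6
a_19 = 2·6 + 6·2 + 0·2 + 5·2 + 3·5 = 0
a_20 = 2·0 + 6·6 + 0·2 + 5·2 + 3·2 = 3
a_21 = 2·3 + 6·0 + 0·6 + 5·2 + 3·2 = 1
a_22 = 2·1 + 6·3 + 0·0 + 5·6 + 3·2 = 0
a_23 = 2·0 + 6·1 + 0·3 + 5·0 + 3·6 = 3
a_24 = 2·3 + 6·0 + 0·1 + 5·3 + 3·0 = 0
a_25 = 2·0 + 6·3 + 0·0 + 5·1 + 3·3 = 4
a_26 = 2·4 + 6·0 + 0·3 + 5·0 + 3·1 = 4
a_27 = 2·4 + 6·4 + 0·0 + 5·3 + 3·0 = 5
a_28 = 2·5 + 6·4 + 0·4 + 5·0 + 3·3 = 1
a_29 = 2·1 + 6·5 + 0·4 + 5·4 + 3·0 = 3
a_30 = 2·3 + 6·1 + 0·5 + 5·4 + 3·4 = 2
a_31 = 2·2 + 6·3 + 0·1 + 5·5 + 3·4 = 3
a_32 = 2·3 + 6·2 + 0·3 + 5·1 + 3·5 = 3
a_33 = 2·3 + 6·3 + 0·2 + 5·3 + 3·1 = 0
a_34 = 2·0 + 6·3 + 0·3 + 5·2 + 3·3 = 2
a_35 = 2·2 + 6·0 + 0·3 + 5·3 + 3·2 = 4
a_36 = 2·4 + 6·2 + 0·0 + 5·3 + 3·3 = 2
a_37 = 2·2 + 6·4 + 0·2 + 5·0 + 3·3 = 2
a_38 = 2·2 + 6·2 + 0·4 + 5·2 + 3·0 = 5
a_39 = 2·5 + 6·2 + 0·2 + 5·4 + 3·2 = 6
a_40 = 2·6 + 6·5 + 0·2 + 5·2 + 3·4 = 1
a_41 = 2·1 + 6·6 + 0·5 + 5·2 + 3·2 = 5
a_42 = 2·5 + 6·1 + 0·6 + 5·5 + 3·2 = 5
a_43 = 2·5 + 6·5 + 0·1 + 5·6 + 3·5 = 1
a_44 = 2·1 + 6·5 + 0·5 + 5·1 + 3·6 = 6
a_45 = 2·6 + 6·1 + 0·5 + 5·5 + 3·1 = 4
a_46 = 2·4 + 6·6 + 0·1 + 5·5 + 3·5 = 0
a_47 = 2·0 + 6·4 + 0·6 + 5·1 + 3·5 = 2
a_48 = 2·2 + 6·0 + 0·4 + 5·6 + 3·1 = 2
a_49 = 2·2 + 6·2 + 0·0 + 5·4 + 3·6 = 5
a_50 = 2·5 + 6·2 + 0·2 + 5·0 + 3·4 = 6
a_51 = 2·6 + 6·5 + 0·2 + 5·2 + 3·0 = 3
a_52 = 2·3 + 6·6 + 0·5 + 5·2 + 3·2 = 2
(a_48, a_49, a_50, a_51, a_52) = (2, 5, 6, 3, 2) = (a_0, a_1, a_2, a_3, a_4), so the sequence has period 48.
175 ≡ 31 (mod 48), hence a_175 = a_31 = 3.

3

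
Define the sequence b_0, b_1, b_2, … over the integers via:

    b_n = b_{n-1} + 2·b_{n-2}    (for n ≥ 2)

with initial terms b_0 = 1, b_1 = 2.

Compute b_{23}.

b_2 = 1·2 + 2·1 = 4
b_3 = 1·4 + 2·2 = 8
b_4 = 1·8 + 2·4 = 16
b_5 = 1·16 + 2·8 = 32
b_6 = 1·32 + 2·16 = 64
b_7 = 1·64 + 2·32 = 128
b_8 = 1·128 + 2·64 = 256
b_9 = 1·256 + 2·128 = 512
b_10 = 1·512 + 2·256 = 1024
b_11 = 1·1024 + 2·512 = 2048
b_12 = 1·2048 + 2·1024 = 4096
b_13 = 1·4096 + 2·2048 = 8192
b_14 = 1·8192 + 2·4096 = 16384
b_15 = 1·16384 + 2·8192 = 32768
b_16 = 1·32768 + 2·16384 = 65536
b_17 = 1·65536 + 2·32768 = 131072
b_18 = 1·131072 + 2·65536 = 262144
b_19 = 1·262144 + 2·131072 = 524288
b_20 = 1·524288 + 2·262144 = 1048576
b_21 = 1·1048576 + 2·524288 = 2097152
b_22 = 1·2097152 + 2·1048576 = 4194304
b_23 = 1·4194304 + 2·2097152 = 8388608

8388608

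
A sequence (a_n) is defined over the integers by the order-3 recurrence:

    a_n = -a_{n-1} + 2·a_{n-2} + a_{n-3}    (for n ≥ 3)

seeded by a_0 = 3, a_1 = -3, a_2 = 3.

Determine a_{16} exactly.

11163

a_3 = -1·3 + 2·-3 + 1·3 = -6
a_4 = -1·-6 + 2·3 + 1·-3 = 9
a_5 = -1·9 + 2·-6 + 1·3 = -18
a_6 = -1·-18 + 2·9 + 1·-6 = 30
a_7 = -1·30 + 2·-18 + 1·9 = -57
a_8 = -1·-57 + 2·30 + 1·-18 = 99
a_9 = -1·99 + 2·-57 + 1·30 = -183
a_10 = -1·-183 + 2·99 + 1·-57 = 324
a_11 = -1·324 + 2·-183 + 1·99 = -591
a_12 = -1·-591 + 2·324 + 1·-183 = 1056
a_13 = -1·1056 + 2·-591 + 1·324 = -1914
a_14 = -1·-1914 + 2·1056 + 1·-591 = 3435
a_15 = -1·3435 + 2·-1914 + 1·1056 = -6207
a_16 = -1·-6207 + 2·3435 + 1·-1914 = 11163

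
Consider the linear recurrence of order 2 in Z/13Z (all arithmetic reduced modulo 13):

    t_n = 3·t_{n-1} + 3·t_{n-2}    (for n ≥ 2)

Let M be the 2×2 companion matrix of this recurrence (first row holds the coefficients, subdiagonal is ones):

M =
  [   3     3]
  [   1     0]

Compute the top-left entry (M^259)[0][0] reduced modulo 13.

(M^259)[0][0] is the top entry after applying M 259 times to the unit state (1, 0). Equivalently it is h_{260} for the auxiliary sequence (h_n) obeying the same recurrence with h_1 = 1 and h_i = 0 for 0 ≤ i < 1:
h_2 = 3·1 + 3·0 = 3
h_3 = 3·3 + 3·1 = 12
h_4 = 3·12 + 3·3 = 6
h_5 = 3·6 + 3·12 = 2
h_6 = 3·2 + 3·6 = 11
h_7 = 3·11 + 3·2 = 0
h_8 = 3·0 + 3·11 = 7
h_9 = 3·7 + 3·0 = 8
h_10 = 3·8 + 3·7 = 6
h_11 = 3·6 + 3·8 = 3
h_12 = 3·3 + 3·6 = 1
h_13 = 3·1 + 3·3 = 12
h_14 = 3·12 + 3·1 = 0
h_15 = 3·0 + 3·12 = 10
h_16 = 3·10 + 3·0 = 4
h_17 = 3·4 + 3·10 = 3
h_18 = 3·3 + 3·4 = 8
h_19 = 3·8 + 3·3 = 7
h_20 = 3·7 + 3·8 = 6
h_21 = 3·6 + 3·7 = 0
h_22 = 3·0 + 3·6 = 5
h_23 = 3·5 + 3·0 = 2
h_24 = 3·2 + 3·5 = 8
h_25 = 3·8 + 3·2 = 4
h_26 = 3·4 + 3·8 = 10
h_27 = 3·10 + 3·4 = 3
h_28 = 3·3 + 3·10 = 0
h_29 = 3·0 + 3·3 = 9
h_30 = 3·9 + 3·0 = 1
h_31 = 3·1 + 3·9 = 4
h_32 = 3·4 + 3·1 = 2
h_33 = 3·2 + 3·4 = 5
h_34 = 3·5 + 3·2 = 8
h_35 = 3·8 + 3·5 = 0
h_36 = 3·0 + 3·8 = 11
h_37 = 3·11 + 3·0 = 7
h_38 = 3·7 + 3·11 = 2
h_39 = 3·2 + 3·7 = 1
h_40 = 3·1 + 3·2 = 9
h_41 = 3·9 + 3·1 = 4
h_42 = 3·4 + 3·9 = 0
h_43 = 3·0 + 3·4 = 12
h_44 = 3·12 + 3·0 = 10
h_45 = 3·10 + 3·12 = 1
h_46 = 3·1 + 3·10 = 7
h_47 = 3·7 + 3·1 = 11
h_48 = 3·11 + 3·7 = 2
h_49 = 3·2 + 3·11 = 0
h_50 = 3·0 + 3·2 = 6
h_51 = 3·6 + 3·0 = 5
h_52 = 3·5 + 3·6 = 7
h_53 = 3·7 + 3·5 = 10
h_54 = 3·10 + 3·7 = 12
h_55 = 3·12 + 3·10 = 1
h_56 = 3·1 + 3·12 = 0
h_57 = 3·0 + 3·1 = 3
h_58 = 3·3 + 3·0 = 9
h_59 = 3·9 + 3·3 = 10
h_60 = 3·10 + 3·9 = 5
h_61 = 3·5 + 3·10 = 6
h_62 = 3·6 + 3·5 = 7
h_63 = 3·7 + 3·6 = 0
h_64 = 3·0 + 3·7 = 8
h_65 = 3·8 + 3·0 = 11
h_66 = 3·11 + 3·8 = 5
h_67 = 3·5 + 3·11 = 9
h_68 = 3·9 + 3·5 = 3
h_69 = 3·3 + 3·9 = 10
h_70 = 3·10 + 3·3 = 0
h_71 = 3·0 + 3·10 = 4
h_72 = 3·4 + 3·0 = 12
h_73 = 3·12 + 3·4 = 9
h_74 = 3·9 + 3·12 = 11
h_75 = 3·11 + 3·9 = 8
h_76 = 3·8 + 3·11 = 5
h_77 = 3·5 + 3·8 = 0
h_78 = 3·0 + 3·5 = 2
h_79 = 3·2 + 3·0 = 6
h_80 = 3·6 + 3·2 = 11
h_81 = 3·11 + 3·6 = 12
h_82 = 3·12 + 3·11 = 4
h_83 = 3·4 + 3·12 = 9
h_84 = 3·9 + 3·4 = 0
h_85 = 3·0 + 3·9 = 1
(h_84, h_85) = (0, 1) = (h_0, h_1), so the sequence has period 84.
260 ≡ 8 (mod 84), hence h_260 = h_8 = 7.

7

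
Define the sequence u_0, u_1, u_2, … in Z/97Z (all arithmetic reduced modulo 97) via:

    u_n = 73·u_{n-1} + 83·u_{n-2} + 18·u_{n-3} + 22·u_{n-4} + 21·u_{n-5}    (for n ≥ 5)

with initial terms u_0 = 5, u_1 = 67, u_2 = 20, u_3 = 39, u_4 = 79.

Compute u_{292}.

u_5 = 73·79 + 83·39 + 18·20 + 22·67 + 21·5 = 79
u_6 = 73·79 + 83·79 + 18·39 + 22·20 + 21·67 = 32
u_7 = 73·32 + 83·79 + 18·79 + 22·39 + 21·20 = 50
u_8 = 73·50 + 83·32 + 18·79 + 22·79 + 21·39 = 3
u_9 = 73·3 + 83·50 + 18·32 + 22·79 + 21·79 = 0
u_10 = 73·0 + 83·3 + 18·50 + 22·32 + 21·79 = 20
Continuing the recurrence:
  u_11 = 85;  u_12 = 57;  u_13 = 96;  u_14 = 32;  u_15 = 40;  u_16 = 61
  u_17 = 18;  u_18 = 20;  u_19 = 75;  u_20 = 38;  u_21 = 75;  u_22 = 30
  u_23 = 14;  u_24 = 95;  u_25 = 27;  u_26 = 24;  u_27 = 45;  u_28 = 96
  u_29 = 87;  u_30 = 25;  u_31 = 46;  u_32 = 65;  u_33 = 42;  u_34 = 26
  u_35 = 40;  u_36 = 82;  u_37 = 35;  u_38 = 89;  u_39 = 82;  u_40 = 60
  u_41 = 51;  u_42 = 68;  u_43 = 79;  u_44 = 45;  u_45 = 62;  u_46 = 28
  u_47 = 11;  u_48 = 5;  u_49 = 17;  u_50 = 86;  u_51 = 73;  u_52 = 19
  u_53 = 64;  u_54 = 15;  u_55 = 73;  u_56 = 74;  u_57 = 55;  u_58 = 50
  u_59 = 22;  u_60 = 13;  u_61 = 37;  u_62 = 29;  u_63 = 69;  u_64 = 31
  u_65 = 93;  u_66 = 88;  u_67 = 47;  u_68 = 87;  u_69 = 80;  u_70 = 45
  u_71 = 17;  u_72 = 5;  u_73 = 62;  u_74 = 60;  u_75 = 71;  u_76 = 9
  u_77 = 78;  u_78 = 59;  u_79 = 88;  u_80 = 58;  u_81 = 52;  u_82 = 35
  u_83 = 32;  u_84 = 86;  u_85 = 92;  u_86 = 93;  u_87 = 49;  u_88 = 93
  u_89 = 64;  u_90 = 82;  u_91 = 95;  u_92 = 23;  u_93 = 45;  u_94 = 61
  u_95 = 95;  u_96 = 80;  u_97 = 0;  u_98 = 64;  u_99 = 74;  u_100 = 16
  u_101 = 54;  u_102 = 56;  u_103 = 93;  u_104 = 56;  u_105 = 80;  u_106 = 75
  u_107 = 49;  u_108 = 71;  u_109 = 53;  u_110 = 6;  u_111 = 38;  u_112 = 27
  u_113 = 33;  u_114 = 80;  u_115 = 36;  u_116 = 2;  u_117 = 47;  u_118 = 5
  u_119 = 81;  u_120 = 20;  u_121 = 37;  u_122 = 29;  u_123 = 63;  u_124 = 16
  u_125 = 5;  u_126 = 71;  u_127 = 24;  u_128 = 1;  u_129 = 6;  u_130 = 1
  u_131 = 86;  u_132 = 11;  u_133 = 61;  u_134 = 78;  u_135 = 64;  u_136 = 33
  u_137 = 28;  u_138 = 8;  u_139 = 49;  u_140 = 25;  u_141 = 70;  u_142 = 4
  u_143 = 38;  u_144 = 28;  u_145 = 60;  u_146 = 22;  u_147 = 56;  u_148 = 66
  u_149 = 33;  u_150 = 66;  u_151 = 60;  u_152 = 82;  u_153 = 7;  u_154 = 66
  u_155 = 75;  u_156 = 78;  u_157 = 45;  u_158 = 1;  u_159 = 3;  u_160 = 38
  u_161 = 43;  u_162 = 39;  u_163 = 9;  u_164 = 38;  u_165 = 50;  u_166 = 94
  u_167 = 6;  u_168 = 77;  u_169 = 9;  u_170 = 89;  u_171 = 66;  u_172 = 25
  u_173 = 50;  u_174 = 39;  u_175 = 1;  u_176 = 35;  u_177 = 18;  u_178 = 34
  u_179 = 15;  u_180 = 85;  u_181 = 75;  u_182 = 55;  u_183 = 10;  u_184 = 3
  u_185 = 42;  u_186 = 72;  u_187 = 83;  u_188 = 69;  u_189 = 47;  u_190 = 23
  u_191 = 72;  u_192 = 20;  u_193 = 51;  u_194 = 24;  u_195 = 70;  u_196 = 78
  u_197 = 92;  u_198 = 44;  u_199 = 37;  u_200 = 40;  u_201 = 66;  u_202 = 64
  u_203 = 95;  u_204 = 57;  u_205 = 67;  u_206 = 61;  u_207 = 21;  u_208 = 90
  u_209 = 54;  u_210 = 86;  u_211 = 58;  u_212 = 21;  u_213 = 12;  u_214 = 93
  u_215 = 90;  u_216 = 83;  u_217 = 0;  u_218 = 40;  u_219 = 5;  u_220 = 29
  u_221 = 48;  u_222 = 91;  u_223 = 71;  u_224 = 84;  u_225 = 2;  u_226 = 57
  u_227 = 0;  u_228 = 55;  u_229 = 59;  u_230 = 80;  u_231 = 23;  u_232 = 18
  u_233 = 35;  u_234 = 90;  u_235 = 54;  u_236 = 20;  u_237 = 77;  u_238 = 7
  u_239 = 58;  u_240 = 15;  u_241 = 1;  u_242 = 59;  u_243 = 69;  u_244 = 54
  u_245 = 10;  u_246 = 13;  u_247 = 76;  u_248 = 35;  u_249 = 72;  u_250 = 34
  u_251 = 72;  u_252 = 3;  u_253 = 8;  u_254 = 24;  u_255 = 15;  u_256 = 56
  u_257 = 87;  u_258 = 34;  u_259 = 2;  u_260 = 67;  u_261 = 29;  u_262 = 7
  u_263 = 32;  u_264 = 8;  u_265 = 76;  u_266 = 82;  u_267 = 0;  u_268 = 1
  u_269 = 91;  u_270 = 38;  u_271 = 39;  u_272 = 95;  u_273 = 75;  u_274 = 28
  u_275 = 92;  u_276 = 10;  u_277 = 2;  u_278 = 70;  u_279 = 17;  u_280 = 24
  u_281 = 21;  u_282 = 78;  u_283 = 13;  u_284 = 53;  u_285 = 43;  u_286 = 35
  u_287 = 78;  u_288 = 45;  u_289 = 32;  u_290 = 30
u_291 = 73·30 + 83·32 + 18·45 + 22·78 + 21·35 = 56
u_292 = 73·56 + 83·30 + 18·32 + 22·45 + 21·78 = 82

82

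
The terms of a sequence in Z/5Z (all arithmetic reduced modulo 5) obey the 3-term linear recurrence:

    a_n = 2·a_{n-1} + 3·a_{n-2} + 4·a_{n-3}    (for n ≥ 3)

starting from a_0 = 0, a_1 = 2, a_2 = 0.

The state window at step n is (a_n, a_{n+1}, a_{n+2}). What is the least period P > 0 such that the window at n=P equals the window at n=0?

n=0: window = (0, 2, 0)
n=1: window = (2, 0, 1)
n=2: window = (0, 1, 0)
n=3: window = (1, 0, 3)
n=4: window = (0, 3, 0)
n=5: window = (3, 0, 4)
n=6: window = (0, 4, 0)
n=7: window = (4, 0, 2)
n=8: window = (0, 2, 0)
window at n=8 equals window at n=0 → period = 8

8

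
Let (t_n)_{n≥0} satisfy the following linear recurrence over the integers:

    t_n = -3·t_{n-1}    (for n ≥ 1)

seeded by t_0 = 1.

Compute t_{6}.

729

t_1 = -3·1 = -3
t_2 = -3·-3 = 9
t_3 = -3·9 = -27
t_4 = -3·-27 = 81
t_5 = -3·81 = -243
t_6 = -3·-243 = 729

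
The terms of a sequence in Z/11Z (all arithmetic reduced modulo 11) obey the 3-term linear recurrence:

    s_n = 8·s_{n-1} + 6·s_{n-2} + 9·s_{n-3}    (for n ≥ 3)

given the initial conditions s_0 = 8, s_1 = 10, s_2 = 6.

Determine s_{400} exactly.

s_3 = 8·6 + 6·10 + 9·8 = 4
s_4 = 8·4 + 6·6 + 9·10 = 4
s_5 = 8·4 + 6·4 + 9·6 = 0
s_6 = 8·0 + 6·4 + 9·4 = 5
s_7 = 8·5 + 6·0 + 9·4 = 10
s_8 = 8·10 + 6·5 + 9·0 = 0
s_9 = 8·0 + 6·10 + 9·5 = 6
s_10 = 8·6 + 6·0 + 9·10 = 6
s_11 = 8·6 + 6·6 + 9·0 = 7
s_12 = 8·7 + 6·6 + 9·6 = 3
s_13 = 8·3 + 6·7 + 9·6 = 10
s_14 = 8·10 + 6·3 + 9·7 = 7
s_15 = 8·7 + 6·10 + 9·3 = 0
s_16 = 8·0 + 6·7 + 9·10 = 0
s_17 = 8·0 + 6·0 + 9·7 = 8
s_18 = 8·8 + 6·0 + 9·0 = 9
s_19 = 8·9 + 6·8 + 9·0 = 10
s_20 = 8·10 + 6·9 + 9·8 = 8
s_21 = 8·8 + 6·10 + 9·9 = 7
s_22 = 8·7 + 6·8 + 9·10 = 7
s_23 = 8·7 + 6·7 + 9·8 = 5
s_24 = 8·5 + 6·7 + 9·7 = 2
s_25 = 8·2 + 6·5 + 9·7 = 10
s_26 = 8·10 + 6·2 + 9·5 = 5
s_27 = 8·5 + 6·10 + 9·2 = 8
s_28 = 8·8 + 6·5 + 9·10 = 8
s_29 = 8·8 + 6·8 + 9·5 = 3
s_30 = 8·3 + 6·8 + 9·8 = 1
s_31 = 8·1 + 6·3 + 9·8 = 10
s_32 = 8·10 + 6·1 + 9·3 = 3
s_33 = 8·3 + 6·10 + 9·1 = 5
s_34 = 8·5 + 6·3 + 9·10 = 5
s_35 = 8·5 + 6·5 + 9·3 = 9
s_36 = 8·9 + 6·5 + 9·5 = 4
s_37 = 8·4 + 6·9 + 9·5 = 10
s_38 = 8·10 + 6·4 + 9·9 = 9
s_39 = 8·9 + 6·10 + 9·4 = 3
s_40 = 8·3 + 6·9 + 9·10 = 3
s_41 = 8·3 + 6·3 + 9·9 = 2
s_42 = 8·2 + 6·3 + 9·3 = 6
s_43 = 8·6 + 6·2 + 9·3 = 10
s_44 = 8·10 + 6·6 + 9·2 = 2
s_45 = 8·2 + 6·10 + 9·6 = 9
s_46 = 8·9 + 6·2 + 9·10 = 9
s_47 = 8·9 + 6·9 + 9·2 = 1
s_48 = 8·1 + 6·9 + 9·9 = 0
s_49 = 8·0 + 6·1 + 9·9 = 10
s_50 = 8·10 + 6·0 + 9·1 = 1
s_51 = 8·1 + 6·10 + 9·0 = 2
s_52 = 8·2 + 6·1 + 9·10 = 2
s_53 = 8·2 + 6·2 + 9·1 = 4
s_54 = 8·4 + 6·2 + 9·2 = 7
s_55 = 8·7 + 6·4 + 9·2 = 10
s_56 = 8·10 + 6·7 + 9·4 = 4
s_57 = 8·4 + 6·10 + 9·7 = 1
s_58 = 8·1 + 6·4 + 9·10 = 1
s_59 = 8·1 + 6·1 + 9·4 = 6
s_60 = 8·6 + 6·1 + 9·1 = 8
s_61 = 8·8 + 6·6 + 9·1 = 10
s_62 = 8·10 + 6·8 + 9·6 = 6
(s_60, s_61, s_62) = (8, 10, 6) = (s_0, s_1, s_2), so the sequence has period 60.
400 ≡ 40 (mod 60), hence s_400 = s_40 = 3.

3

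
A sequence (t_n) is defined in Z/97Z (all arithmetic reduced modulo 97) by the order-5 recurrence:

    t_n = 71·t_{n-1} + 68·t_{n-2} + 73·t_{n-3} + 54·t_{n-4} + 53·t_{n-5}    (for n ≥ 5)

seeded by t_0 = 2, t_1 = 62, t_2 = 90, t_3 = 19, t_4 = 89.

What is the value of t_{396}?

46

t_5 = 71·89 + 68·19 + 73·90 + 54·62 + 53·2 = 78
t_6 = 71·78 + 68·89 + 73·19 + 54·90 + 53·62 = 74
t_7 = 71·74 + 68·78 + 73·89 + 54·19 + 53·90 = 56
t_8 = 71·56 + 68·74 + 73·78 + 54·89 + 53·19 = 48
t_9 = 71·48 + 68·56 + 73·74 + 54·78 + 53·89 = 13
t_10 = 71·13 + 68·48 + 73·56 + 54·74 + 53·78 = 12
Continuing the recurrence:
  t_11 = 61;  t_12 = 16;  t_13 = 94;  t_14 = 69;  t_15 = 93;  t_16 = 41
  t_17 = 20;  t_18 = 14;  t_19 = 58;  t_20 = 93;  t_21 = 78;  t_22 = 64
  t_23 = 44;  t_24 = 23;  t_25 = 8;  t_26 = 33;  t_27 = 52;  t_28 = 6
  t_29 = 68;  t_30 = 83;  t_31 = 89;  t_32 = 25;  t_33 = 28;  t_34 = 35
  t_35 = 93;  t_36 = 22;  t_37 = 86;  t_38 = 14;  t_39 = 96;  t_40 = 84
  t_41 = 21;  t_42 = 28;  t_43 = 51;  t_44 = 95;  t_45 = 92;  t_46 = 37
  t_47 = 74;  t_48 = 9;  t_49 = 42;  t_50 = 59;  t_51 = 79;  t_52 = 23
  t_53 = 89;  t_54 = 50;  t_55 = 50;  t_56 = 58;  t_57 = 24;  t_58 = 31
  t_59 = 31;  t_60 = 9;  t_61 = 68;  t_62 = 76;  t_63 = 26;  t_64 = 42
  t_65 = 91;  t_66 = 8;  t_67 = 25;  t_68 = 95;  t_69 = 67;  t_70 = 61
  t_71 = 39;  t_72 = 27;  t_73 = 21;  t_74 = 21;  t_75 = 44;  t_76 = 7
  t_77 = 21;  t_78 = 54;  t_79 = 47;  t_80 = 0;  t_81 = 10;  t_82 = 22
  t_83 = 76;  t_84 = 25;  t_85 = 68;  t_86 = 20;  t_87 = 44;  t_88 = 82
  t_89 = 42;  t_90 = 61;  t_91 = 22;  t_92 = 16;  t_93 = 22;  t_94 = 76
  t_95 = 65;  t_96 = 33;  t_97 = 88;  t_98 = 77;  t_99 = 58;  t_100 = 53
  t_101 = 41;  t_102 = 74;  t_103 = 15;  t_104 = 88;  t_105 = 39;  t_106 = 12
  t_107 = 13;  t_108 = 45;  t_109 = 85;  t_110 = 52;  t_111 = 30;  t_112 = 52
  t_113 = 13;  t_114 = 91;  t_115 = 94;  t_116 = 70;  t_117 = 26;  t_118 = 59
  t_119 = 14;  t_120 = 49;  t_121 = 78;  t_122 = 3;  t_123 = 76;  t_124 = 35
  t_125 = 34;  t_126 = 88;  t_127 = 52;  t_128 = 34;  t_129 = 60;  t_130 = 44
  t_131 = 86;  t_132 = 28;  t_133 = 85;  t_134 = 82;  t_135 = 58;  t_136 = 47
  t_137 = 38;  t_138 = 49;  t_139 = 94;  t_140 = 59;  t_141 = 77;  t_142 = 49
  t_143 = 34;  t_144 = 38;  t_145 = 61;  t_146 = 22;  t_147 = 16;  t_148 = 75
  t_149 = 38;  t_150 = 1;  t_151 = 72;  t_152 = 48;  t_153 = 48;  t_154 = 28
  t_155 = 87;  t_156 = 48;  t_157 = 14;  t_158 = 18;  t_159 = 82;  t_160 = 42
  t_161 = 77;  t_162 = 18;  t_163 = 24;  t_164 = 31;  t_165 = 85;  t_166 = 10
  t_167 = 42;  t_168 = 9;  t_169 = 79;  t_170 = 73;  t_171 = 42;  t_172 = 32
  t_173 = 68;  t_174 = 60;  t_175 = 91;  t_176 = 59;  t_177 = 46;  t_178 = 7
  t_179 = 21;  t_180 = 45;  t_181 = 75;  t_182 = 27;  t_183 = 70;  t_184 = 13
  t_185 = 24;  t_186 = 36;  t_187 = 66;  t_188 = 9;  t_189 = 40;  t_190 = 40
  t_191 = 49;  t_192 = 8;  t_193 = 48;  t_194 = 72;  t_195 = 49;  t_196 = 67
  t_197 = 65;  t_198 = 71;  t_199 = 56;  t_200 = 73;  t_201 = 89;  t_202 = 49
  t_203 = 16;  t_204 = 27;  t_205 = 28;  t_206 = 36;  t_207 = 95;  t_208 = 60
  t_209 = 92;  t_210 = 23;  t_211 = 4;  t_212 = 58;  t_213 = 55;  t_214 = 0
  t_215 = 0;  t_216 = 84;  t_217 = 77;  t_218 = 29;  t_219 = 41;  t_220 = 5
  t_221 = 96;  t_222 = 82;  t_223 = 73;  t_224 = 34;  t_225 = 92;  t_226 = 21
  t_227 = 87;  t_228 = 44;  t_229 = 77;  t_230 = 62;  t_231 = 37;  t_232 = 51
  t_233 = 81;  t_234 = 46;  t_235 = 30;  t_236 = 75;  t_237 = 49;  t_238 = 86
  t_239 = 56;  t_240 = 29;  t_241 = 45;  t_242 = 6;  t_243 = 90;  t_244 = 67
  t_245 = 53;  t_246 = 41;  t_247 = 94;  t_248 = 88;  t_249 = 27;  t_250 = 95
  t_251 = 41;  t_252 = 27;  t_253 = 11;  t_254 = 46;  t_255 = 42;  t_256 = 68
  t_257 = 69;  t_258 = 39;  t_259 = 59;  t_260 = 25;  t_261 = 56;  t_262 = 32
  t_263 = 63;  t_264 = 82;  t_265 = 10;  t_266 = 61;  t_267 = 90;  t_268 = 23
  t_269 = 20;  t_270 = 89;  t_271 = 88;  t_272 = 81;  t_273 = 64;  t_274 = 32
  t_275 = 84;  t_276 = 25;  t_277 = 15;  t_278 = 49;  t_279 = 43;  t_280 = 90
  t_281 = 88;  t_282 = 33;  t_283 = 28;  t_284 = 44;  t_285 = 81;  t_286 = 64
  t_287 = 35;  t_288 = 23;  t_289 = 65;  t_290 = 90;  t_291 = 20;  t_292 = 56
  t_293 = 48;  t_294 = 6;  t_295 = 48;  t_296 = 55;  t_297 = 72;  t_298 = 92
  t_299 = 20;  t_300 = 16;  t_301 = 10;  t_302 = 14;  t_303 = 68;  t_304 = 92
  t_305 = 83;  t_306 = 66;  t_307 = 23;  t_308 = 91;  t_309 = 85;  t_310 = 40
  t_311 = 21;  t_312 = 59;  t_313 = 5;  t_314 = 52;  t_315 = 50;  t_316 = 13
  t_317 = 70;  t_318 = 64;  t_319 = 92;  t_320 = 43;  t_321 = 20;  t_322 = 87
  t_323 = 24;  t_324 = 79;  t_325 = 73;  t_326 = 23;  t_327 = 35;  t_328 = 75
  t_329 = 53;  t_330 = 39;  t_331 = 19;  t_332 = 1;  t_333 = 86;  t_334 = 60
  t_335 = 82;  t_336 = 72;  t_337 = 74;  t_338 = 72;  t_339 = 19;  t_340 = 93
  t_341 = 11;  t_342 = 6;  t_343 = 1;  t_344 = 36;  t_345 = 49;  t_346 = 20
  t_347 = 89;  t_348 = 61;  t_349 = 4;  t_350 = 56;  t_351 = 17;  t_352 = 29
  t_353 = 82;  t_354 = 49;  t_355 = 23;  t_356 = 32;  t_357 = 89;  t_358 = 94
  t_359 = 83;  t_360 = 1;  t_361 = 67;  t_362 = 16;  t_363 = 0;  t_364 = 53
  t_365 = 66;  t_366 = 95;  t_367 = 42;  t_368 = 50;  t_369 = 23;  t_370 = 43
  t_371 = 50;  t_372 = 81;  t_373 = 80;  t_374 = 46;  t_375 = 4;  t_376 = 77
  t_377 = 56;  t_378 = 29;  t_379 = 77;  t_380 = 86;  t_381 = 0;  t_382 = 95
  t_383 = 94;  t_384 = 34;  t_385 = 26;  t_386 = 48;  t_387 = 18;  t_388 = 66
  t_389 = 10;  t_390 = 6;  t_391 = 31;  t_392 = 0;  t_393 = 85;  t_394 = 34
t_395 = 71·34 + 68·85 + 73·0 + 54·31 + 53·6 = 1
t_396 = 71·1 + 68·34 + 73·85 + 54·0 + 53·31 = 46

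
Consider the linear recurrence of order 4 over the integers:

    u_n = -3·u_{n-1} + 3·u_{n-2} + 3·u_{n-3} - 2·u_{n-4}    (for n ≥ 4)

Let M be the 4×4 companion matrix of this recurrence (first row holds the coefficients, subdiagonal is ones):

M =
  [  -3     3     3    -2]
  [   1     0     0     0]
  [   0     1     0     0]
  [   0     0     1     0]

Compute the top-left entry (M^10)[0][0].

(M^10)[0][0] is the top entry after applying M 10 times to the unit state (1, 0, 0, 0). Equivalently it is h_{13} for the auxiliary sequence (h_n) obeying the same recurrence with h_3 = 1 and h_i = 0 for 0 ≤ i < 3:
h_4 = -3·1 + 3·0 + 3·0 + -2·0 = -3
h_5 = -3·-3 + 3·1 + 3·0 + -2·0 = 12
h_6 = -3·12 + 3·-3 + 3·1 + -2·0 = -42
h_7 = -3·-42 + 3·12 + 3·-3 + -2·1 = 151
h_8 = -3·151 + 3·-42 + 3·12 + -2·-3 = -537
h_9 = -3·-537 + 3·151 + 3·-42 + -2·12 = 1914
h_10 = -3·1914 + 3·-537 + 3·151 + -2·-42 = -6816
h_11 = -3·-6816 + 3·1914 + 3·-537 + -2·151 = 24277
h_12 = -3·24277 + 3·-6816 + 3·1914 + -2·-537 = -86463
h_13 = -3·-86463 + 3·24277 + 3·-6816 + -2·1914 = 307944

307944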